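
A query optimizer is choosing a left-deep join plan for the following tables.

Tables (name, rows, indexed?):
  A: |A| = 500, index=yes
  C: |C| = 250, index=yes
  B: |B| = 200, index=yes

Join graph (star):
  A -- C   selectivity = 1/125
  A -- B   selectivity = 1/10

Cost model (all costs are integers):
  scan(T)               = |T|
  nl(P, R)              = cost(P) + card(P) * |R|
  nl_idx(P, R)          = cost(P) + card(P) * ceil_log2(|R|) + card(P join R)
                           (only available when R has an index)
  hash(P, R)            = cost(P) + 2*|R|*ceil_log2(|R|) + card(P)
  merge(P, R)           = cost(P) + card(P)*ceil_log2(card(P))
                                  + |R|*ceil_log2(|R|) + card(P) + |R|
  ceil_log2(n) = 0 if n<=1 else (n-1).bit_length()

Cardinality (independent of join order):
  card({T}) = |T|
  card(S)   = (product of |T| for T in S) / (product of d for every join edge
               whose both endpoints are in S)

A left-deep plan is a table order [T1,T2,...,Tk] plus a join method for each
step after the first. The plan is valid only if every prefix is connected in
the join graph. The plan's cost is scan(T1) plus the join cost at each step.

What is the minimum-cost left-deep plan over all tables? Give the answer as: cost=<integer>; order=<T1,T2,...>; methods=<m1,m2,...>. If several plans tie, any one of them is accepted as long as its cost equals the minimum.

Selinger DP (subsets sized 1..n):
  {A}: scan cost=500, card=500
  {C}: scan cost=250, card=250
  {B}: scan cost=200, card=200
  {AC}: card=1000; try (A,nl_idx)→3500, (C,hash)→5000, (C,nl_idx)→5500, (A,merge)→7500, (C,merge)→7750, (A,hash)→9500 …(+2); best=3500 via (A,nl_idx)
  {AB}: card=10000; try (B,hash)→4200, (A,merge)→7000, (B,merge)→7300, (A,hash)→9400, (A,nl_idx)→12000, (B,nl_idx)→14500 …(+2); best=4200 via (B,hash)
  {ABC}: card=20000; try (B,hash)→7700, (B,merge)→16300, (C,hash)→18200, (B,nl_idx)→31500, (C,nl_idx)→104200, (C,merge)→156450 …(+2); best=7700 via (B,hash)

cost=7700; order=C,A,B; methods=nl_idx,hash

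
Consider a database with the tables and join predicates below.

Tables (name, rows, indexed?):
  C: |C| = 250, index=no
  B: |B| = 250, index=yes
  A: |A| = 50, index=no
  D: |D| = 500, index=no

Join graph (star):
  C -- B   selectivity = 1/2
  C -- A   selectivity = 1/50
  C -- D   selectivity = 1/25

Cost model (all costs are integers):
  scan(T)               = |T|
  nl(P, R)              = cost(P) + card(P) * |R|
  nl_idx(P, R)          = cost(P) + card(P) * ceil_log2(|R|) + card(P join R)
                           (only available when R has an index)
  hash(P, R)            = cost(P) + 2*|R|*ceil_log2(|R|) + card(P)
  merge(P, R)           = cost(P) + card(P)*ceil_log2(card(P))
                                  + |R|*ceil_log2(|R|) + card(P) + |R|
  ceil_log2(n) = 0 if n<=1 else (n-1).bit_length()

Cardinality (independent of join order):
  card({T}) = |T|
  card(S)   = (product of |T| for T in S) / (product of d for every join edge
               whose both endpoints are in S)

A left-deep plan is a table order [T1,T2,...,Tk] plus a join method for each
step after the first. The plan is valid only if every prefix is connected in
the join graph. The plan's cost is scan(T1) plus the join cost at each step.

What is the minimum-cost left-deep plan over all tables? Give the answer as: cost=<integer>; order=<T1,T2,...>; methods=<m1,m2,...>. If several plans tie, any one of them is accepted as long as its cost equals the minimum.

cost=17350; order=C,A,D,B; methods=hash,merge,hash

Selinger DP (subsets sized 1..n):
  {C}: scan cost=250, card=250
  {B}: scan cost=250, card=250
  {A}: scan cost=50, card=50
  {D}: scan cost=500, card=500
  {BC}: card=31250; try (C,hash)→4500, (B,hash)→4500, (C,merge)→4750, (B,merge)→4750, (B,nl_idx)→33500, (C,nl)→62750 …(+1); best=4500 via (C,hash)
  {AC}: card=250; try (A,hash)→1100, (C,merge)→2650, (A,merge)→2850, (C,hash)→4100, (C,nl)→12550, (A,nl)→12750; best=1100 via (A,hash)
  {CD}: card=5000; try (C,hash)→5000, (D,merge)→7500, (C,merge)→7750, (D,hash)→9500, (D,nl)→125250, (C,nl)→125500; best=5000 via (C,hash)
  {ABC}: card=31250; try (B,hash)→5350, (B,merge)→5600, (B,nl_idx)→34350, (A,hash)→36350, (B,nl)→63600, (A,merge)→504850 …(+1); best=5350 via (B,hash)
  {BCD}: card=625000; try (B,hash)→14000, (D,hash)→44750, (B,merge)→77250, (D,merge)→509500, (B,nl_idx)→670000, (B,nl)→1255000 …(+1); best=14000 via (B,hash)
  {ACD}: card=5000; try (D,merge)→8350, (D,hash)→10350, (A,hash)→10600, (A,merge)→75350, (D,nl)→126100, (A,nl)→255000; best=8350 via (D,merge)
  {ABCD}: card=625000; try (B,hash)→17350, (D,hash)→45600, (B,merge)→80600, (D,merge)→510350, (A,hash)→639600, (B,nl_idx)→673350 …(+4); best=17350 via (B,hash)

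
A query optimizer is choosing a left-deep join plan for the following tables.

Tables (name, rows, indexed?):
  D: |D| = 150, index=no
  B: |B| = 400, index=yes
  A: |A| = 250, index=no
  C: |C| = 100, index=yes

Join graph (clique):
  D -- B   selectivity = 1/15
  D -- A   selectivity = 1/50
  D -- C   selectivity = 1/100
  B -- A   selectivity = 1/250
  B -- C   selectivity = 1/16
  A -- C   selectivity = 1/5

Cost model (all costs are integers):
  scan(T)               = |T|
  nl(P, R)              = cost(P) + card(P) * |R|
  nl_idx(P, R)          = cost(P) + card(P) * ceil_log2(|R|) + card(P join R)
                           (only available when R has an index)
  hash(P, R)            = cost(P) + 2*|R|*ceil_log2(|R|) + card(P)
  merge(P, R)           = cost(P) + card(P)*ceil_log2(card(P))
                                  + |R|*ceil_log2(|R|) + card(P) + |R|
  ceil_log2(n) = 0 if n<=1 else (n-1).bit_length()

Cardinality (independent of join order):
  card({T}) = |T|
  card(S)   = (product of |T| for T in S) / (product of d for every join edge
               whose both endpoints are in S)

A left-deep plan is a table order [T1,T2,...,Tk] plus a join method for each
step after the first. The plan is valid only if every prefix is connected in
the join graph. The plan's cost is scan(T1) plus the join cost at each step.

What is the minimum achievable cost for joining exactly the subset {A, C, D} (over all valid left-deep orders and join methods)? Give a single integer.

4950

Selinger DP over subsets of {A,C,D}:
  {D}: scan cost=150, card=150
  {A}: scan cost=250, card=250
  {C}: scan cost=100, card=100
  {AD}: card=750; try (D,hash)→2900, (A,merge)→3750, (D,merge)→3850, (A,hash)→4300, (A,nl)→37650, (D,nl)→37750; best=2900 via (D,hash)
  {CD}: card=150; try (C,nl_idx)→1350, (C,hash)→1700, (D,merge)→2250, (C,merge)→2300, (D,hash)→2600, (D,nl)→15100 …(+1); best=1350 via (C,nl_idx)
  {AC}: card=5000; try (C,hash)→1900, (A,merge)→3150, (C,merge)→3300, (A,hash)→4200, (C,nl_idx)→7000, (A,nl)→25100 …(+1); best=1900 via (C,hash)
  {ACD}: card=150; try (A,merge)→4950, (C,hash)→5050, (A,hash)→5500, (C,nl_idx)→8300, (D,hash)→9300, (C,merge)→11950 …(+4); best=4950 via (A,merge)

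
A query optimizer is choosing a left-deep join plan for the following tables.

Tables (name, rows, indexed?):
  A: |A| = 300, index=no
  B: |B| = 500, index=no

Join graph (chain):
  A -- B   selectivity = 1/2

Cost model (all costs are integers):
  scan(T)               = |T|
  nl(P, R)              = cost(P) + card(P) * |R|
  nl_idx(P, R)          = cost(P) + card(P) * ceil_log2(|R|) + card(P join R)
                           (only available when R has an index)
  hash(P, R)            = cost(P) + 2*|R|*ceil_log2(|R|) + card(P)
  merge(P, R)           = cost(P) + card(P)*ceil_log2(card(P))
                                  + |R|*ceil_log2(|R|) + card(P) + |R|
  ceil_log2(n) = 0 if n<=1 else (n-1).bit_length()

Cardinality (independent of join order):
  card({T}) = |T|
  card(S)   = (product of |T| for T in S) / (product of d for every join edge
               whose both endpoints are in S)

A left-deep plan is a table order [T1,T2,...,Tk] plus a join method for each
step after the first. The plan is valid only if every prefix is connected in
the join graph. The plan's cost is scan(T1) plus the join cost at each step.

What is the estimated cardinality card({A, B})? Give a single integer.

Tables in S: A(300), B(500)
Edges inside S: A-B(d=2)
numerator = 300 * 500 = 150000
denominator = 2 = 2
card(S) = 150000 / 2 = 75000

75000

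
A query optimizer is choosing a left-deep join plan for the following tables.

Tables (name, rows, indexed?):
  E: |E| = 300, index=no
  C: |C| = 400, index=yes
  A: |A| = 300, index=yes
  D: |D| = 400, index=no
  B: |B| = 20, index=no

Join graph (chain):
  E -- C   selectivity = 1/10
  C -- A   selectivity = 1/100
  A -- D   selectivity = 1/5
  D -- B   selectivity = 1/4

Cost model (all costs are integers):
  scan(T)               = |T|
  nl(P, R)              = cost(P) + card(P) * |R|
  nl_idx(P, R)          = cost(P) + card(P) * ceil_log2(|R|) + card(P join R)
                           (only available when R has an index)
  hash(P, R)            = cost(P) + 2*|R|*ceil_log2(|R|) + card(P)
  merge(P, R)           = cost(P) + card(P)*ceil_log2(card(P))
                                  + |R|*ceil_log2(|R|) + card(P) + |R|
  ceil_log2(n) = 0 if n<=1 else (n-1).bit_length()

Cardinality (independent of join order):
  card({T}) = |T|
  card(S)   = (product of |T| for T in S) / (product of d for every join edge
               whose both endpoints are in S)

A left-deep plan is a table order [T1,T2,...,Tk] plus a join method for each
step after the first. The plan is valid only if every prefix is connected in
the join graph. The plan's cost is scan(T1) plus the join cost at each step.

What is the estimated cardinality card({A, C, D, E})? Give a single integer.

2880000

Tables in S: A(300), C(400), D(400), E(300)
Edges inside S: E-C(d=10), C-A(d=100), A-D(d=5)
numerator = 300 * 400 * 400 * 300 = 14400000000
denominator = 10 * 100 * 5 = 5000
card(S) = 14400000000 / 5000 = 2880000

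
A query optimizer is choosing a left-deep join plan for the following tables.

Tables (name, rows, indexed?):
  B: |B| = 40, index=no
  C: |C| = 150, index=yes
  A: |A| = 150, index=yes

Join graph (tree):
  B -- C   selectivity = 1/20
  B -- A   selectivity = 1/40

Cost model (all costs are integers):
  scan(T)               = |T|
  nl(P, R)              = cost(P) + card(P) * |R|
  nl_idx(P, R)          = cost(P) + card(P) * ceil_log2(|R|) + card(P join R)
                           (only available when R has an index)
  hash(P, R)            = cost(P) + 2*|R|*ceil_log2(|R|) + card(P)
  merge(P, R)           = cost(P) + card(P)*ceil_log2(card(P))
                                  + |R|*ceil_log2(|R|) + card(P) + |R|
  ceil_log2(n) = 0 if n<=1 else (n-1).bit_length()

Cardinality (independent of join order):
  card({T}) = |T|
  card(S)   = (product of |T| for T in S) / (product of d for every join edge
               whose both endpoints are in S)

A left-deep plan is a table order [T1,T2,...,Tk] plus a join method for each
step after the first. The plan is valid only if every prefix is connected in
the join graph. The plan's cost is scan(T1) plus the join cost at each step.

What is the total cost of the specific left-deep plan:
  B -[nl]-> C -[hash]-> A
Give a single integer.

8740

step 1: scan B: cost=40, card=40
step 2: join C via nl
    card(P join C) = 40*150/(20) = 300
    cost = 40 + 40*150 = 6040
step 3: join A via hash
    card(P join A) = 300*150/(40) = 1125
    cost = 6040 + 2*150*8 + 300 = 8740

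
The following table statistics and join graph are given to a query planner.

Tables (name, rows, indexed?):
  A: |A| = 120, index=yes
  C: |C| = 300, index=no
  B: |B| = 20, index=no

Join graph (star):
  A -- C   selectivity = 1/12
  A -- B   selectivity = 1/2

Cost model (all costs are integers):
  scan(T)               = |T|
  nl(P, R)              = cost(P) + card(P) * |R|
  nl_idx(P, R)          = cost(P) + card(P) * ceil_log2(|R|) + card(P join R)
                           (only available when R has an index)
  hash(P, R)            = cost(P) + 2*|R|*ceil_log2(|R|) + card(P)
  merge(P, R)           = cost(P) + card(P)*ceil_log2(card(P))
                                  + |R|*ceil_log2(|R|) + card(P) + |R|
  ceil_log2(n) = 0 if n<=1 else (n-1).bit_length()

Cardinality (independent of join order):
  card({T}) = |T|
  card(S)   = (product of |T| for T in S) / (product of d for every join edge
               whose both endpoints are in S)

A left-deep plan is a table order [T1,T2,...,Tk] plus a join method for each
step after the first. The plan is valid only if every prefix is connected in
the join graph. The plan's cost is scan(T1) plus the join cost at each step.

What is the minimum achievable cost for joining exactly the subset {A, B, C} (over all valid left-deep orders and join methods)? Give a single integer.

Selinger DP over subsets of {A,B,C}:
  {A}: scan cost=120, card=120
  {C}: scan cost=300, card=300
  {B}: scan cost=20, card=20
  {AC}: card=3000; try (A,hash)→2280, (C,merge)→4080, (A,merge)→4260, (A,nl_idx)→5400, (C,hash)→5640, (C,nl)→36120 …(+1); best=2280 via (A,hash)
  {AB}: card=1200; try (B,hash)→440, (A,merge)→1100, (B,merge)→1200, (A,nl_idx)→1360, (A,hash)→1720, (A,nl)→2420 …(+1); best=440 via (B,hash)
  {ABC}: card=30000; try (B,hash)→5480, (C,hash)→7040, (C,merge)→17840, (B,merge)→41400, (B,nl)→62280, (C,nl)→360440; best=5480 via (B,hash)

5480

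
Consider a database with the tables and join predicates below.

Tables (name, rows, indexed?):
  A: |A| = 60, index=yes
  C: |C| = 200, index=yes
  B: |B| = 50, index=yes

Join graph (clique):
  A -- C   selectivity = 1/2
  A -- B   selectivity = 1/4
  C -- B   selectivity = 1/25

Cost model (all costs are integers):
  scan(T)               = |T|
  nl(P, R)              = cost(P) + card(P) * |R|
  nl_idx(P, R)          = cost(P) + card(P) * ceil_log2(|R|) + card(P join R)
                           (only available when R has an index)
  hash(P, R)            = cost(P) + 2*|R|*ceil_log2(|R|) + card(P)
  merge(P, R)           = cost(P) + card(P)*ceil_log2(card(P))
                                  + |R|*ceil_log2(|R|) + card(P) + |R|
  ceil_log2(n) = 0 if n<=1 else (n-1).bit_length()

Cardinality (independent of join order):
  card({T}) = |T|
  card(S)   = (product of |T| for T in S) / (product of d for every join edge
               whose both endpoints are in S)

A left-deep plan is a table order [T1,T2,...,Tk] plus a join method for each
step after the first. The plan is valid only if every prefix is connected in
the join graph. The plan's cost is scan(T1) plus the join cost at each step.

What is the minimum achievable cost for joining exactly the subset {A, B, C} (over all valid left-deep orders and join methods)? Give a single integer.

1970

Selinger DP over subsets of {A,B,C}:
  {A}: scan cost=60, card=60
  {C}: scan cost=200, card=200
  {B}: scan cost=50, card=50
  {AC}: card=6000; try (A,hash)→1120, (C,merge)→2280, (A,merge)→2420, (C,hash)→3320, (C,nl_idx)→6540, (A,nl_idx)→7400 …(+2); best=1120 via (A,hash)
  {AB}: card=750; try (B,hash)→720, (A,hash)→820, (A,merge)→820, (B,merge)→830, (A,nl_idx)→1100, (B,nl_idx)→1170 …(+2); best=720 via (B,hash)
  {BC}: card=400; try (C,nl_idx)→850, (B,hash)→1000, (B,nl_idx)→1800, (C,merge)→2200, (B,merge)→2350, (C,hash)→3300 …(+2); best=850 via (C,nl_idx)
  {ABC}: card=3000; try (A,hash)→1970, (C,hash)→4670, (A,merge)→5270, (A,nl_idx)→6250, (B,hash)→7720, (C,nl_idx)→9720 …(+6); best=1970 via (A,hash)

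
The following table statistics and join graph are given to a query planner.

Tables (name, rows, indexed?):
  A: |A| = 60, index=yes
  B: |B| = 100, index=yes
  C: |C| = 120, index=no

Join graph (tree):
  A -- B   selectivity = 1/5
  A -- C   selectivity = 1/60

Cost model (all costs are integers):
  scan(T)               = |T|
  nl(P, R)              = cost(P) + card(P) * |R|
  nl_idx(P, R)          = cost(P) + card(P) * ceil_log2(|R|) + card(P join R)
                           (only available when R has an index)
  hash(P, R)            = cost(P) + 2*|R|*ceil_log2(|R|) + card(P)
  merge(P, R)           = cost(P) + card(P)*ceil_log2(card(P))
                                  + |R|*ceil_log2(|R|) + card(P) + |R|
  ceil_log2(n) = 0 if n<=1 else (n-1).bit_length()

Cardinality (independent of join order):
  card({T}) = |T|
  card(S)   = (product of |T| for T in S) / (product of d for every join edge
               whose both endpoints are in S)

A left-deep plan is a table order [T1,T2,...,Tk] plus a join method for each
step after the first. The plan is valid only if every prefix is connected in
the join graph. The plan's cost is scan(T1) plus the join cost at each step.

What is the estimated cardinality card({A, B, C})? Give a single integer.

Tables in S: A(60), B(100), C(120)
Edges inside S: A-B(d=5), A-C(d=60)
numerator = 60 * 100 * 120 = 720000
denominator = 5 * 60 = 300
card(S) = 720000 / 300 = 2400

2400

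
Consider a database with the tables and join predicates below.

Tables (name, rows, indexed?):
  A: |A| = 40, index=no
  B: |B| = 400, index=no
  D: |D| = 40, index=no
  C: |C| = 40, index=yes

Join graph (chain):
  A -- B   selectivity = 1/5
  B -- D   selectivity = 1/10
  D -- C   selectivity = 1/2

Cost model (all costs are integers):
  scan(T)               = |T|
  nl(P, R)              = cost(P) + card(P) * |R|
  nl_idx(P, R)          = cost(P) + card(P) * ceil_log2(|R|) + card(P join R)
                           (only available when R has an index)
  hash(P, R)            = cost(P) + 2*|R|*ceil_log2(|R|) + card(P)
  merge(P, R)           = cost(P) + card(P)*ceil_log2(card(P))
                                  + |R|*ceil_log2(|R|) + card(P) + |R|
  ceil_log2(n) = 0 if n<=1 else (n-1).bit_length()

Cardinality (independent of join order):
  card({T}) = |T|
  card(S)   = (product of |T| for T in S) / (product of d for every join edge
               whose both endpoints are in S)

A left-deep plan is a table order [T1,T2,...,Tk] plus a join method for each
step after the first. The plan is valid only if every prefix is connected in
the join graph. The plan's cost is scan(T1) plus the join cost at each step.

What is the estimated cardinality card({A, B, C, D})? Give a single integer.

Tables in S: A(40), B(400), C(40), D(40)
Edges inside S: A-B(d=5), B-D(d=10), D-C(d=2)
numerator = 40 * 400 * 40 * 40 = 25600000
denominator = 5 * 10 * 2 = 100
card(S) = 25600000 / 100 = 256000

256000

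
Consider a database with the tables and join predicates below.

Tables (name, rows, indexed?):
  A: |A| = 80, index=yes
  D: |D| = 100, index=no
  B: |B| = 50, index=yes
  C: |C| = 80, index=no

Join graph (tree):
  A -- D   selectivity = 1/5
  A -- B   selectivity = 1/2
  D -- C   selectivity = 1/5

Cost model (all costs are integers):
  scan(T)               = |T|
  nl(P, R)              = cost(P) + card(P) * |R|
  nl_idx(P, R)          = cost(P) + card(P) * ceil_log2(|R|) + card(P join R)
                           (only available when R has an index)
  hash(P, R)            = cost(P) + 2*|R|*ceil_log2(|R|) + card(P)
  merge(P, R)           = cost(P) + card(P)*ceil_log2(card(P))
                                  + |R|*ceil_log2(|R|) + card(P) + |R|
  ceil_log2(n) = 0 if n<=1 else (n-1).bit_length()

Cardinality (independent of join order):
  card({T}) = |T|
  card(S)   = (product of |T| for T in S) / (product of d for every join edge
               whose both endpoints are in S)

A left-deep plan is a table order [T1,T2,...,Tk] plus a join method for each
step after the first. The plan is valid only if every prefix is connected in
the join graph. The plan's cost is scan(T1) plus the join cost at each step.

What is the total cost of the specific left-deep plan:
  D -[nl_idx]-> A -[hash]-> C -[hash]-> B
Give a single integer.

step 1: scan D: cost=100, card=100
step 2: join A via nl_idx
    card(P join A) = 100*80/(5) = 1600
    cost = 100 + 100*7 + 1600 = 2400
step 3: join C via hash
    card(P join C) = 1600*80/(5) = 25600
    cost = 2400 + 2*80*7 + 1600 = 5120
step 4: join B via hash
    card(P join B) = 25600*50/(2) = 640000
    cost = 5120 + 2*50*6 + 25600 = 31320

31320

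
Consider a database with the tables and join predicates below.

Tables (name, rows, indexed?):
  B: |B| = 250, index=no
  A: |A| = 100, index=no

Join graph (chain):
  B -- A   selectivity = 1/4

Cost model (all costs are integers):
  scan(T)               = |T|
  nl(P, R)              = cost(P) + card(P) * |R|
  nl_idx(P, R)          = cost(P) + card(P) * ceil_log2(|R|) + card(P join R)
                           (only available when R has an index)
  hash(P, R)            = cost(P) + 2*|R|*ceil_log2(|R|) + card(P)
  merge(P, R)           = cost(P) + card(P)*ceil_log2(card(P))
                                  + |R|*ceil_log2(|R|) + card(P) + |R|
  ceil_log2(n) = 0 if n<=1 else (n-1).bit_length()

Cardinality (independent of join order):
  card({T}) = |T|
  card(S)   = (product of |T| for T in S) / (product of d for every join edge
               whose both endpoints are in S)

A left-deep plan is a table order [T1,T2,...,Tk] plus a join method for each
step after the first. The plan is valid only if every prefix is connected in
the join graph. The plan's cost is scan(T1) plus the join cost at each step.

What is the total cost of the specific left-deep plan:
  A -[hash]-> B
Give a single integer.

step 1: scan A: cost=100, card=100
step 2: join B via hash
    card(P join B) = 100*250/(4) = 6250
    cost = 100 + 2*250*8 + 100 = 4200

4200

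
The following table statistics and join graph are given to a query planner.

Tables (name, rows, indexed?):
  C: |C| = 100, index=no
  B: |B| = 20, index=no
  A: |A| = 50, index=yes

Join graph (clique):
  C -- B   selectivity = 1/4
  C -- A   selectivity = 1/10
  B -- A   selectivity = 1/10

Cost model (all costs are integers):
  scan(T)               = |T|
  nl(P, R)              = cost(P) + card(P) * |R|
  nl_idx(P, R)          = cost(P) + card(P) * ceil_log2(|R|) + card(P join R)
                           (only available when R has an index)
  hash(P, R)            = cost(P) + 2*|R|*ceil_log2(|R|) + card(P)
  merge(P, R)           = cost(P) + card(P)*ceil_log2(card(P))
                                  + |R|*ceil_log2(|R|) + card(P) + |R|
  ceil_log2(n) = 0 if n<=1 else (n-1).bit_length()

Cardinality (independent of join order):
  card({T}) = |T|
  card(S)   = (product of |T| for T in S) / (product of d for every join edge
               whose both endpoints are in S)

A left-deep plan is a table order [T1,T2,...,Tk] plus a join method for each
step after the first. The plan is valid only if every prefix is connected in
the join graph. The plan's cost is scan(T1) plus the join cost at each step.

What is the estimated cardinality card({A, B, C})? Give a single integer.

250

Tables in S: A(50), B(20), C(100)
Edges inside S: C-B(d=4), C-A(d=10), B-A(d=10)
numerator = 50 * 20 * 100 = 100000
denominator = 4 * 10 * 10 = 400
card(S) = 100000 / 400 = 250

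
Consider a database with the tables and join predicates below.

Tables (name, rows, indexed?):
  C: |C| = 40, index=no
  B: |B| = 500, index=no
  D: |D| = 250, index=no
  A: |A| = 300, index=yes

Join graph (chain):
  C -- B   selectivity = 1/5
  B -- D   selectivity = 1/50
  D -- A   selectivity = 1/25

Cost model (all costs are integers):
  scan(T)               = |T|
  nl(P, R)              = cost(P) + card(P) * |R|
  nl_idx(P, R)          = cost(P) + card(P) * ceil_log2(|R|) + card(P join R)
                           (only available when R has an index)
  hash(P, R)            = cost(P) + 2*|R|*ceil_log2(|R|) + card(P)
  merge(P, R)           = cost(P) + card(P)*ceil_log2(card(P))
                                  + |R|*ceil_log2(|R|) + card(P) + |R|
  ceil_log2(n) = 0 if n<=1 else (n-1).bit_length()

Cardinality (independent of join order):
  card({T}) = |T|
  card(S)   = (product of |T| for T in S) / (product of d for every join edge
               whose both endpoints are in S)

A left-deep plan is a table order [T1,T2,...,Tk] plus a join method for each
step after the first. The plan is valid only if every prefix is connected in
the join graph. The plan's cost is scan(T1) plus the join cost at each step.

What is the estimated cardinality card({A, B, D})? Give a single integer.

Tables in S: A(300), B(500), D(250)
Edges inside S: B-D(d=50), D-A(d=25)
numerator = 300 * 500 * 250 = 37500000
denominator = 50 * 25 = 1250
card(S) = 37500000 / 1250 = 30000

30000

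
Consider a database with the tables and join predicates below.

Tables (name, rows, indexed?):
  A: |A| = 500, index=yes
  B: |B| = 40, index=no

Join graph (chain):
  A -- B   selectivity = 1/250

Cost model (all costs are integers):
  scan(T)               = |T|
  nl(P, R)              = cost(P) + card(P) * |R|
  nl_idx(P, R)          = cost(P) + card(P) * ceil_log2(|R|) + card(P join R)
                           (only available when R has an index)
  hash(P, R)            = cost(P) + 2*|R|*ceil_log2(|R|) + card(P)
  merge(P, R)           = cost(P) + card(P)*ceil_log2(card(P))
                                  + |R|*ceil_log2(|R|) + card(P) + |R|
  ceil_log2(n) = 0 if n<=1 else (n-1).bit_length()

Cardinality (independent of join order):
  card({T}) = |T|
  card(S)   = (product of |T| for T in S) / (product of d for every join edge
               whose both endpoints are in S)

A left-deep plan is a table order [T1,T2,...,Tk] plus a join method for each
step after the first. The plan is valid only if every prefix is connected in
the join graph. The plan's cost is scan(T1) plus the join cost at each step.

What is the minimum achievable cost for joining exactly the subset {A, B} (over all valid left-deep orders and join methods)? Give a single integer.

480

Selinger DP over subsets of {A,B}:
  {A}: scan cost=500, card=500
  {B}: scan cost=40, card=40
  {AB}: card=80; try (A,nl_idx)→480, (B,hash)→1480, (A,merge)→5320, (B,merge)→5780, (A,hash)→9080, (A,nl)→20040 …(+1); best=480 via (A,nl_idx)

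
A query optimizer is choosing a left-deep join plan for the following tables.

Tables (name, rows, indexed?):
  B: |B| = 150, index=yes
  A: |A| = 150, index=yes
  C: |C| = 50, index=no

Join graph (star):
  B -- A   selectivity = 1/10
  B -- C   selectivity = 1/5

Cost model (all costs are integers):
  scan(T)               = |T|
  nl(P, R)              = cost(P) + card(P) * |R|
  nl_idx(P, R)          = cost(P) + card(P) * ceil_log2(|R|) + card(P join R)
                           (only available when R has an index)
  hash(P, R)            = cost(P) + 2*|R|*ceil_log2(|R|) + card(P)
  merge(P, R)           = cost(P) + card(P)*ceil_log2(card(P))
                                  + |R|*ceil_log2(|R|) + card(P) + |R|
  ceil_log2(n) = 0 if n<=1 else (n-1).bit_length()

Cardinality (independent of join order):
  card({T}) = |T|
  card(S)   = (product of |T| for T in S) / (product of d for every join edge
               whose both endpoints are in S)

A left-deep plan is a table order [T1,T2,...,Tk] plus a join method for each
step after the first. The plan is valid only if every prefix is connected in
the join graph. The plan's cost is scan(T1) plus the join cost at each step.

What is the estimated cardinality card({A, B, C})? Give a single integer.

22500

Tables in S: A(150), B(150), C(50)
Edges inside S: B-A(d=10), B-C(d=5)
numerator = 150 * 150 * 50 = 1125000
denominator = 10 * 5 = 50
card(S) = 1125000 / 50 = 22500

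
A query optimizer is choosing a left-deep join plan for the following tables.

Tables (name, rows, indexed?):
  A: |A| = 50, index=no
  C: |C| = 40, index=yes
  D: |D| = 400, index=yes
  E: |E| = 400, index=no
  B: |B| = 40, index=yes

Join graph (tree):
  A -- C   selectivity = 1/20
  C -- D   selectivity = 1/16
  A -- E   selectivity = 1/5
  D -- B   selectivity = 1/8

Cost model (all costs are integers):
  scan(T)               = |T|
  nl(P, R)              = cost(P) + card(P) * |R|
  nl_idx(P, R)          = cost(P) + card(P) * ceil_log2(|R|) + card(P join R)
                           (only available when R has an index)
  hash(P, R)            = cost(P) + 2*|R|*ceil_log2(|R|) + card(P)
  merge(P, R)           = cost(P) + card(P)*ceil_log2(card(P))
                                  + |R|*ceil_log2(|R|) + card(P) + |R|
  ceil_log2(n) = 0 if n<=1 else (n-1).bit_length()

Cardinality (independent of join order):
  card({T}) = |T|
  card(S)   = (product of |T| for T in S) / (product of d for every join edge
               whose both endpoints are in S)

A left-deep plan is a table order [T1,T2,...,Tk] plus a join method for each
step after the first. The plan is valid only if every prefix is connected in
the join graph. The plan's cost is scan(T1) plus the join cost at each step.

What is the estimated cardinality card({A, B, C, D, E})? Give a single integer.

1000000

Tables in S: A(50), B(40), C(40), D(400), E(400)
Edges inside S: A-C(d=20), C-D(d=16), A-E(d=5), D-B(d=8)
numerator = 50 * 40 * 40 * 400 * 400 = 12800000000
denominator = 20 * 16 * 5 * 8 = 12800
card(S) = 12800000000 / 12800 = 1000000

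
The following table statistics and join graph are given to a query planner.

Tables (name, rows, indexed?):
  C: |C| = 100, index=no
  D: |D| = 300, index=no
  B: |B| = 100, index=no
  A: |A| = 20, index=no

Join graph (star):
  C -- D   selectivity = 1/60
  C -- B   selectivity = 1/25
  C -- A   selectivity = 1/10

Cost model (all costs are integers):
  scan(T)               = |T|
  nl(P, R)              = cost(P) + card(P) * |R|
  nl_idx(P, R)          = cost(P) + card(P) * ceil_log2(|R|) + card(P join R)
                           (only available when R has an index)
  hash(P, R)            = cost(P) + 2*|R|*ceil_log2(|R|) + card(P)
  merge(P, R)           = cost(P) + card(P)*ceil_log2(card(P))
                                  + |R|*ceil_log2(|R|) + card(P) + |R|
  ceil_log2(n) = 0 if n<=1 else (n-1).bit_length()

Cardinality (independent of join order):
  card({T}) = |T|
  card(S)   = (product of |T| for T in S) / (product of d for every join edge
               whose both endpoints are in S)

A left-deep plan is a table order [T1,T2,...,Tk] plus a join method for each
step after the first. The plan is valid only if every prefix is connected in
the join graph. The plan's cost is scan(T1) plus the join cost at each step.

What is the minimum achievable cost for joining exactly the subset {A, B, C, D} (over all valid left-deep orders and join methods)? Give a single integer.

Selinger DP over subsets of {A,B,C,D}:
  {C}: scan cost=100, card=100
  {D}: scan cost=300, card=300
  {B}: scan cost=100, card=100
  {A}: scan cost=20, card=20
  {CD}: card=500; try (C,hash)→2000, (D,merge)→3900, (C,merge)→4100, (D,hash)→5600, (D,nl)→30100, (C,nl)→30300; best=2000 via (C,hash)
  {BC}: card=400; try (C,hash)→1600, (B,hash)→1600, (C,merge)→1700, (B,merge)→1700, (C,nl)→10100, (B,nl)→10100; best=1600 via (C,hash)
  {AC}: card=200; try (A,hash)→400, (C,merge)→940, (A,merge)→1020, (C,hash)→1440, (C,nl)→2020, (A,nl)→2100; best=400 via (A,hash)
  {BCD}: card=2000; try (B,hash)→3900, (D,hash)→7400, (B,merge)→7800, (D,merge)→8600, (B,nl)→52000, (D,nl)→121600; best=3900 via (B,hash)
  {ACD}: card=1000; try (A,hash)→2700, (D,merge)→5200, (D,hash)→6000, (A,merge)→7120, (A,nl)→12000, (D,nl)→60400; best=2700 via (A,hash)
  {ABC}: card=800; try (B,hash)→2000, (A,hash)→2200, (B,merge)→3000, (A,merge)→5720, (A,nl)→9600, (B,nl)→20400; best=2000 via (B,hash)
  {ABCD}: card=4000; try (B,hash)→5100, (A,hash)→6100, (D,hash)→8200, (D,merge)→13800, (B,merge)→14500, (A,merge)→28020 …(+3); best=5100 via (B,hash)

5100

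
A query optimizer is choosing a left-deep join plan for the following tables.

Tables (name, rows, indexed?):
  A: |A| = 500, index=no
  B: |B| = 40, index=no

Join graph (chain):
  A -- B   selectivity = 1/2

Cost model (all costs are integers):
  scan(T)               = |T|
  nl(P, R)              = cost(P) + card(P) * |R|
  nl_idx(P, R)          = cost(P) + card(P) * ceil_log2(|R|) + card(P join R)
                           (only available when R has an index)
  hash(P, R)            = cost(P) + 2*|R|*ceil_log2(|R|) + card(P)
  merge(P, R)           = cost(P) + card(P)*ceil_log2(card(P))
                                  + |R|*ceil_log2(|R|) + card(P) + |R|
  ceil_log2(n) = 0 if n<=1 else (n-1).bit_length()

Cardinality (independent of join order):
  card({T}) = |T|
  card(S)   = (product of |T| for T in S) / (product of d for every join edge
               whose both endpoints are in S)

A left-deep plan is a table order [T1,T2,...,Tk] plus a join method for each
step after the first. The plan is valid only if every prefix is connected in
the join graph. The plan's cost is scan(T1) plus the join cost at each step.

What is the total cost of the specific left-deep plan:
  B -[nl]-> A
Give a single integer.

step 1: scan B: cost=40, card=40
step 2: join A via nl
    card(P join A) = 40*500/(2) = 10000
    cost = 40 + 40*500 = 20040

20040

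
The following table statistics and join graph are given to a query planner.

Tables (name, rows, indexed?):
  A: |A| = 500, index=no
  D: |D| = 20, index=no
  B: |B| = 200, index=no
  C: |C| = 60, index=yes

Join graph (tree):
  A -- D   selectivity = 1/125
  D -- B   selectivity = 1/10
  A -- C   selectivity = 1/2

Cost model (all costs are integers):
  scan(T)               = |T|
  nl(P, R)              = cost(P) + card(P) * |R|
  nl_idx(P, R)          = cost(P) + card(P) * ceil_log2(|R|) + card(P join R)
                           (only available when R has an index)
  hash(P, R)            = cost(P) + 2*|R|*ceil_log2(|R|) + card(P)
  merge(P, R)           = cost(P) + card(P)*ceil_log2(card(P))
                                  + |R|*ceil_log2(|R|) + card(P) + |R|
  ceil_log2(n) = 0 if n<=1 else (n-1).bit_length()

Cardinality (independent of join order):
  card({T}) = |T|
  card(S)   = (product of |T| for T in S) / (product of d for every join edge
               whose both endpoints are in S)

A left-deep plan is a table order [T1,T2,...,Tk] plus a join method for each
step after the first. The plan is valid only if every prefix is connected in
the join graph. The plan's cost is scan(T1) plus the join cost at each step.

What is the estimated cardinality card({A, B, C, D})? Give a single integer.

48000

Tables in S: A(500), B(200), C(60), D(20)
Edges inside S: A-D(d=125), D-B(d=10), A-C(d=2)
numerator = 500 * 200 * 60 * 20 = 120000000
denominator = 125 * 10 * 2 = 2500
card(S) = 120000000 / 2500 = 48000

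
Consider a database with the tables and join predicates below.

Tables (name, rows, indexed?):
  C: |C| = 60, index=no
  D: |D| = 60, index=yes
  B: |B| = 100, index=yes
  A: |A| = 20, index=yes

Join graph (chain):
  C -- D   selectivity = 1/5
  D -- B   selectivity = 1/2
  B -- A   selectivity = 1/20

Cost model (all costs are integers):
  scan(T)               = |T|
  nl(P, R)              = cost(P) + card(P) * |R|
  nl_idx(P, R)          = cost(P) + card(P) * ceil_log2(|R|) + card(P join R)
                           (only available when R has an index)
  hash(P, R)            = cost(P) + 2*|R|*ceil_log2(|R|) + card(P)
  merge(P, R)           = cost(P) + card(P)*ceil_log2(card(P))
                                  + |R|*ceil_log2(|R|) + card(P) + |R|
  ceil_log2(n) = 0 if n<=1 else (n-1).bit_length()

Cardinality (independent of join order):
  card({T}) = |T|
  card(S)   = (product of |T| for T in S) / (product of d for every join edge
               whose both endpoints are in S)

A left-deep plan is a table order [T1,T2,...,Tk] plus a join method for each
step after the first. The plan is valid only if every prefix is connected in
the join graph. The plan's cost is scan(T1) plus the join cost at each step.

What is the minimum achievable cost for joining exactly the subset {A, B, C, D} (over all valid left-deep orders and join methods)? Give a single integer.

Selinger DP over subsets of {A,B,C,D}:
  {C}: scan cost=60, card=60
  {D}: scan cost=60, card=60
  {B}: scan cost=100, card=100
  {A}: scan cost=20, card=20
  {CD}: card=720; try (D,hash)→840, (C,hash)→840, (D,merge)→900, (C,merge)→900, (D,nl_idx)→1140, (D,nl)→3660 …(+1); best=840 via (D,hash)
  {BD}: card=3000; try (D,hash)→920, (B,merge)→1280, (D,merge)→1320, (B,hash)→1520, (B,nl_idx)→3480, (D,nl_idx)→3700 …(+2); best=920 via (D,hash)
  {AB}: card=100; try (B,nl_idx)→260, (A,hash)→400, (A,nl_idx)→700, (B,merge)→940, (A,merge)→1020, (B,hash)→1440 …(+2); best=260 via (B,nl_idx)
  {BCD}: card=36000; try (B,hash)→2960, (C,hash)→4640, (B,merge)→9560, (C,merge)→40340, (B,nl_idx)→41880, (B,nl)→72840 …(+1); best=2960 via (B,hash)
  {ABD}: card=3000; try (D,hash)→1080, (D,merge)→1480, (D,nl_idx)→3860, (A,hash)→4120, (D,nl)→6260, (A,nl_idx)→18920 …(+2); best=1080 via (D,hash)
  {ABCD}: card=36000; try (C,hash)→4800, (A,hash)→39160, (C,merge)→40500, (C,nl)→181080, (A,nl_idx)→218960, (A,merge)→615080 …(+1); best=4800 via (C,hash)

4800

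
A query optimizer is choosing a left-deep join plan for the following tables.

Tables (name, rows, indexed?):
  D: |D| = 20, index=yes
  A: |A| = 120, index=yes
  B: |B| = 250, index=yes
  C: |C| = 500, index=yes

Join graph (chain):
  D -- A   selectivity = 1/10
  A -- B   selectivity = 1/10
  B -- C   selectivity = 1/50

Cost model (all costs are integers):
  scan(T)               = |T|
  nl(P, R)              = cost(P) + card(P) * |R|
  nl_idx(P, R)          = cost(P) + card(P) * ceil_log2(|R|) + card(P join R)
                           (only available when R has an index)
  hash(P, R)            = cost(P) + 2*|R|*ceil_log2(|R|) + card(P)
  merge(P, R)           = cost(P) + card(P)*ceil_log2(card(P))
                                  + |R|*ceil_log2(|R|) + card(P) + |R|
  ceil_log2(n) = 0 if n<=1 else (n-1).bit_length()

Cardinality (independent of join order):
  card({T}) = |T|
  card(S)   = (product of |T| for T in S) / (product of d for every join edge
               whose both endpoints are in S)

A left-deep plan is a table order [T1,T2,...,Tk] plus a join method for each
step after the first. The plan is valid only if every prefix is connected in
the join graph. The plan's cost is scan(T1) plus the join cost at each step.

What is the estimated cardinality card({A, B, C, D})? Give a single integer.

60000

Tables in S: A(120), B(250), C(500), D(20)
Edges inside S: D-A(d=10), A-B(d=10), B-C(d=50)
numerator = 120 * 250 * 500 * 20 = 300000000
denominator = 10 * 10 * 50 = 5000
card(S) = 300000000 / 5000 = 60000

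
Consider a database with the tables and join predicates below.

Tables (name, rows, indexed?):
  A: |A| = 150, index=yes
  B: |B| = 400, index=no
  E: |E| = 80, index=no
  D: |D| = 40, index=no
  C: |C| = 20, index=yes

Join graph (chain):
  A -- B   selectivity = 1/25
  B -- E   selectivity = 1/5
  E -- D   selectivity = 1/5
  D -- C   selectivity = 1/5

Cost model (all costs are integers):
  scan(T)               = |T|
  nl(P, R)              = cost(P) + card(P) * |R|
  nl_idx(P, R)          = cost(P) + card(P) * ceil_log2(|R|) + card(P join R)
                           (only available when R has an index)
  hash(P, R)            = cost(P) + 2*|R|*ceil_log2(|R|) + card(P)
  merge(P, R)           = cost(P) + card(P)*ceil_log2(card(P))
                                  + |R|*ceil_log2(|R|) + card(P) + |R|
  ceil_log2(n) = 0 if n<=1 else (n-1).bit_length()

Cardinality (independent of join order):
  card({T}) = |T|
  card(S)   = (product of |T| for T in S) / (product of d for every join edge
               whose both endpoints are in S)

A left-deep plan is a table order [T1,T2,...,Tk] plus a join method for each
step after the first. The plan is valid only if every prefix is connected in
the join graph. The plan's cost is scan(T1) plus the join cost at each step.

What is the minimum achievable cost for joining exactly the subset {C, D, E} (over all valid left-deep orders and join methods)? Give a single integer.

Selinger DP over subsets of {C,D,E}:
  {E}: scan cost=80, card=80
  {D}: scan cost=40, card=40
  {C}: scan cost=20, card=20
  {DE}: card=640; try (D,hash)→640, (E,merge)→960, (D,merge)→1000, (E,hash)→1200, (E,nl)→3240, (D,nl)→3280; best=640 via (D,hash)
  {CD}: card=160; try (C,hash)→280, (C,nl_idx)→400, (D,merge)→420, (C,merge)→440, (D,hash)→520, (D,nl)→820 …(+1); best=280 via (C,hash)
  {CDE}: card=2560; try (C,hash)→1480, (E,hash)→1560, (E,merge)→2360, (C,nl_idx)→6400, (C,merge)→7800, (E,nl)→13080 …(+1); best=1480 via (C,hash)

1480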